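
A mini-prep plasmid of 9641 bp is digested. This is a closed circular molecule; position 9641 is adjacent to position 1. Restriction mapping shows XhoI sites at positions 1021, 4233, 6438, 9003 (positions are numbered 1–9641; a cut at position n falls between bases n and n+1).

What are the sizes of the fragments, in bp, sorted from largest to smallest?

Circular molecule, 4 cuts → 4 fragments:
  4233 − 1021 = 3212 bp
  6438 − 4233 = 2205 bp
  9003 − 6438 = 2565 bp
  wrap: 9641 − 9003 + 1021 = 1659 bp
Sorted largest to smallest: 3212, 2565, 2205, 1659 bp.

3212, 2565, 2205, 1659 bp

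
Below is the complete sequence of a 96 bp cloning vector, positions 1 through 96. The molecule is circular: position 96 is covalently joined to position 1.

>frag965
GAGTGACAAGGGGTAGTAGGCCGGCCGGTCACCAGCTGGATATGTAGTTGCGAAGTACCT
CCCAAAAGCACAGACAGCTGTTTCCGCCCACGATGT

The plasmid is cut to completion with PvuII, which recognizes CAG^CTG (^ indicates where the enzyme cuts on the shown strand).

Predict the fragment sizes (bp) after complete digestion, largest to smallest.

PvuII sites (CAGCTG) start at positions 33, 75.
PvuII cuts after base 3 of each site, so after positions 35, 77.
Circular molecule, 2 cuts → 2 fragments:
  36–77 → 42 bp
  78–96 then 1–35 → 19 + 35 = 54 bp
Sorted largest to smallest: 54, 42 bp.

54, 42 bp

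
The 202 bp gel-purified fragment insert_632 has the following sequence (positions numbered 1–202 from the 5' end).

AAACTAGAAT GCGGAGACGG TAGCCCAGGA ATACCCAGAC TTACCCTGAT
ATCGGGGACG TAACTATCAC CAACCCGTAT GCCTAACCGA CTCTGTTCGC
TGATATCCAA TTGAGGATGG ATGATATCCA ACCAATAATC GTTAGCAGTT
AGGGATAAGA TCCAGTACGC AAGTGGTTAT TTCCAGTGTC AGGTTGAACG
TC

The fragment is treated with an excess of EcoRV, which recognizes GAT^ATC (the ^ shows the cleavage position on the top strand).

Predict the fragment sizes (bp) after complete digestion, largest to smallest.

77, 54, 50, 21 bp

EcoRV sites (GATATC) start at positions 48, 102, 123.
EcoRV cuts after base 3 of each site, so after positions 50, 104, 125.
Linear molecule, 3 cuts → 4 fragments:
  1–50 → 50 bp
  51–104 → 54 bp
  105–125 → 21 bp
  126–202 → 77 bp
Sorted largest to smallest: 77, 54, 50, 21 bp.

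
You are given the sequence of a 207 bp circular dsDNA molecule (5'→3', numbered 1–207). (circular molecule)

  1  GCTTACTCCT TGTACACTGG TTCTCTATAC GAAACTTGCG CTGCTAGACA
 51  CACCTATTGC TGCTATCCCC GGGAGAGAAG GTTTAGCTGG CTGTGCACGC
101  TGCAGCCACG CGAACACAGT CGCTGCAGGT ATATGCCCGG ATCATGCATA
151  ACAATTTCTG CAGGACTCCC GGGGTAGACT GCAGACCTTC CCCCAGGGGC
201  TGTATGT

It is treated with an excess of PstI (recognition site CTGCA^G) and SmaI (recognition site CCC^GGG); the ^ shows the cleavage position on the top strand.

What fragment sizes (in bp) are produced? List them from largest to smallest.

94, 35, 34, 23, 13, 8 bp

PstI sites (CTGCAG) start at positions 100, 123, 158, 179.
PstI cuts after base 5 of each site (before the last base), so after positions 104, 127, 162, 183.
SmaI sites (CCCGGG) start at positions 68, 168.
SmaI cuts after base 3 of each site, so after positions 70, 170.
Combined cut positions: 70, 104, 127, 162, 170, 183.
Circular molecule, 6 cuts → 6 fragments:
  71–104 → 34 bp
  105–127 → 23 bp
  128–162 → 35 bp
  163–170 → 8 bp
  171–183 → 13 bp
  184–207 then 1–70 → 24 + 70 = 94 bp
Sorted largest to smallest: 94, 35, 34, 23, 13, 8 bp.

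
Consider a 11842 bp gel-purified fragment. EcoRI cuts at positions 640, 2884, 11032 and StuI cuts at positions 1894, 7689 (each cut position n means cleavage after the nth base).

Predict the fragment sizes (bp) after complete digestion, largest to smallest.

Combined cut positions (sorted): 640, 1894, 2884, 7689, 11032.
Linear molecule, 5 cuts → 6 fragments:
  640 − 0 = 640 bp
  1894 − 640 = 1254 bp
  2884 − 1894 = 990 bp
  7689 − 2884 = 4805 bp
  11032 − 7689 = 3343 bp
  11842 − 11032 = 810 bp
Sorted largest to smallest: 4805, 3343, 1254, 990, 810, 640 bp.

4805, 3343, 1254, 990, 810, 640 bp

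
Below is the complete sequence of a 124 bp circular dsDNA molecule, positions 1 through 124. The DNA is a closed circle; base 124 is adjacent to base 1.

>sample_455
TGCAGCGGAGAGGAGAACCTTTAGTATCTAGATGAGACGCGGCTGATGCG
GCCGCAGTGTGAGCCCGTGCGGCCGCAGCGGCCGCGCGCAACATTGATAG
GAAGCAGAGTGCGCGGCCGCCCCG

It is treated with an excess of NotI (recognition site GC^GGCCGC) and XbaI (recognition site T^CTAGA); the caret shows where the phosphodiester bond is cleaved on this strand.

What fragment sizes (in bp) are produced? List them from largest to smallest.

37, 35, 22, 21, 9 bp

NotI sites (GCGGCCGC) start at positions 48, 69, 78, 113.
NotI cuts after base 2 of each site, so after positions 49, 70, 79, 114.
The XbaI site (TCTAGA) starts at position 27.
XbaI cuts after the first base of each site, so after position 27.
Combined cut positions: 27, 49, 70, 79, 114.
Circular molecule, 5 cuts → 5 fragments:
  28–49 → 22 bp
  50–70 → 21 bp
  71–79 → 9 bp
  80–114 → 35 bp
  115–124 then 1–27 → 10 + 27 = 37 bp
Sorted largest to smallest: 37, 35, 22, 21, 9 bp.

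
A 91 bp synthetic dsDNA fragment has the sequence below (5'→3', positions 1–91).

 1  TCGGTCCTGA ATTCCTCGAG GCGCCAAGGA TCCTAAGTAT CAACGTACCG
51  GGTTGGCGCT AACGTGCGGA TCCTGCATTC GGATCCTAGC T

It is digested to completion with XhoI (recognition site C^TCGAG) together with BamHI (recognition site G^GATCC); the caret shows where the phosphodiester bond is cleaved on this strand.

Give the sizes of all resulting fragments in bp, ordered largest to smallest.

The XhoI site (CTCGAG) starts at position 15.
XhoI cuts after the first base of each site, so after position 15.
BamHI sites (GGATCC) start at positions 28, 68, 81.
BamHI cuts after the first base of each site, so after positions 28, 68, 81.
Combined cut positions: 15, 28, 68, 81.
Linear molecule, 4 cuts → 5 fragments:
  1–15 → 15 bp
  16–28 → 13 bp
  29–68 → 40 bp
  69–81 → 13 bp
  82–91 → 10 bp
Sorted largest to smallest: 40, 15, 13, 13, 10 bp.

40, 15, 13, 13, 10 bp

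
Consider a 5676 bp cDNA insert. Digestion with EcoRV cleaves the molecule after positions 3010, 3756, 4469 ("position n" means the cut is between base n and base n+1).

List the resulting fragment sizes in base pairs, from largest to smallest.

3010, 1207, 746, 713 bp

Linear molecule, 3 cuts → 4 fragments:
  3010 − 0 = 3010 bp
  3756 − 3010 = 746 bp
  4469 − 3756 = 713 bp
  5676 − 4469 = 1207 bp
Sorted largest to smallest: 3010, 1207, 746, 713 bp.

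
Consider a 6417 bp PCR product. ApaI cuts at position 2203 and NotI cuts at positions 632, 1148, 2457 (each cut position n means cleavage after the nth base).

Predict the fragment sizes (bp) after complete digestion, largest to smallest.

3960, 1055, 632, 516, 254 bp

Combined cut positions (sorted): 632, 1148, 2203, 2457.
Linear molecule, 4 cuts → 5 fragments:
  632 − 0 = 632 bp
  1148 − 632 = 516 bp
  2203 − 1148 = 1055 bp
  2457 − 2203 = 254 bp
  6417 − 2457 = 3960 bp
Sorted largest to smallest: 3960, 1055, 632, 516, 254 bp.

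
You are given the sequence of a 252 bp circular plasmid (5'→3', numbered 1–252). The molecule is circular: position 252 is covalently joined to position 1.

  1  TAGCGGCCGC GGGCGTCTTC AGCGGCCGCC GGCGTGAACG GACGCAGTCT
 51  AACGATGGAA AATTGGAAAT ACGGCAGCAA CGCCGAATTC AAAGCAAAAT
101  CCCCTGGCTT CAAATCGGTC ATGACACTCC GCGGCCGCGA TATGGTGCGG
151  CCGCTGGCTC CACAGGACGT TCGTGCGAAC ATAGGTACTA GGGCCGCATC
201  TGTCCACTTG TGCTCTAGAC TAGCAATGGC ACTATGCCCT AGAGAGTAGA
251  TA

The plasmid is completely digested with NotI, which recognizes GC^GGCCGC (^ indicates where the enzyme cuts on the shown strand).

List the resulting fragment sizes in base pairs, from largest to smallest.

NotI sites (GCGGCCGC) start at positions 3, 22, 131, 147.
NotI cuts after base 2 of each site, so after positions 4, 23, 132, 148.
Circular molecule, 4 cuts → 4 fragments:
  5–23 → 19 bp
  24–132 → 109 bp
  133–148 → 16 bp
  149–252 then 1–4 → 104 + 4 = 108 bp
Sorted largest to smallest: 109, 108, 19, 16 bp.

109, 108, 19, 16 bp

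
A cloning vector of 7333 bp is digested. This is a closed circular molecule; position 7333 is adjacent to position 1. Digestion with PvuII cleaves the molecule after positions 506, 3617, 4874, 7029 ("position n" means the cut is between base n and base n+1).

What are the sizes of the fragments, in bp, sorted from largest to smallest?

3111, 2155, 1257, 810 bp

Circular molecule, 4 cuts → 4 fragments:
  3617 − 506 = 3111 bp
  4874 − 3617 = 1257 bp
  7029 − 4874 = 2155 bp
  wrap: 7333 − 7029 + 506 = 810 bp
Sorted largest to smallest: 3111, 2155, 1257, 810 bp.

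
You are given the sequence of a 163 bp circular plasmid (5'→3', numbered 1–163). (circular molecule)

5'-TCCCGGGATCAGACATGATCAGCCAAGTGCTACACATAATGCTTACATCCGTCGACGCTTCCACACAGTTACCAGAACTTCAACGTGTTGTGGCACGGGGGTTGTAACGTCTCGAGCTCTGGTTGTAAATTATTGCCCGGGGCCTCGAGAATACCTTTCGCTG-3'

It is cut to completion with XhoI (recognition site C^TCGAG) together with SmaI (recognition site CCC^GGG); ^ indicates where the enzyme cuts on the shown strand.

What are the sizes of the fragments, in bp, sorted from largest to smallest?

107, 27, 23, 6 bp

XhoI sites (CTCGAG) start at positions 111, 144.
XhoI cuts after the first base of each site, so after positions 111, 144.
SmaI sites (CCCGGG) start at positions 2, 136.
SmaI cuts after base 3 of each site, so after positions 4, 138.
Combined cut positions: 4, 111, 138, 144.
Circular molecule, 4 cuts → 4 fragments:
  5–111 → 107 bp
  112–138 → 27 bp
  139–144 → 6 bp
  145–163 then 1–4 → 19 + 4 = 23 bp
Sorted largest to smallest: 107, 27, 23, 6 bp.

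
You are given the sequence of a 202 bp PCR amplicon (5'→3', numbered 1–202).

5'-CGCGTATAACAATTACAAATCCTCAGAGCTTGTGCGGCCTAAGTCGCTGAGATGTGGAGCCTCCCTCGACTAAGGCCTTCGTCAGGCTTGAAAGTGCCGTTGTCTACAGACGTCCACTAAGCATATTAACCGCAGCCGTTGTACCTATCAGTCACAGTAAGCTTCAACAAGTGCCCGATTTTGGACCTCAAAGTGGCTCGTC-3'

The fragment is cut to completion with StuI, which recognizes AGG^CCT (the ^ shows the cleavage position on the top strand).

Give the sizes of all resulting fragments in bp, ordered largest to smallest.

The StuI site (AGGCCT) starts at position 73.
StuI cuts after base 3 of each site, so after position 75.
Linear molecule, 1 cut → 2 fragments:
  1–75 → 75 bp
  76–202 → 127 bp
Sorted largest to smallest: 127, 75 bp.

127, 75 bp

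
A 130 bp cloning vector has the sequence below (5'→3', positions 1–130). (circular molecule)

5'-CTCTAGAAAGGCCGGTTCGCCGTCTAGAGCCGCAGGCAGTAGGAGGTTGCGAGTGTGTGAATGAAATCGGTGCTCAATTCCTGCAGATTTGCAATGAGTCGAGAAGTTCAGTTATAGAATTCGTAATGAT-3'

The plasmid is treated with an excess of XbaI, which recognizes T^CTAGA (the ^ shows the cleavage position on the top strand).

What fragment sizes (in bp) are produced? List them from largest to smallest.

109, 21 bp

XbaI sites (TCTAGA) start at positions 2, 23.
XbaI cuts after the first base of each site, so after positions 2, 23.
Circular molecule, 2 cuts → 2 fragments:
  3–23 → 21 bp
  24–130 then 1–2 → 107 + 2 = 109 bp
Sorted largest to smallest: 109, 21 bp.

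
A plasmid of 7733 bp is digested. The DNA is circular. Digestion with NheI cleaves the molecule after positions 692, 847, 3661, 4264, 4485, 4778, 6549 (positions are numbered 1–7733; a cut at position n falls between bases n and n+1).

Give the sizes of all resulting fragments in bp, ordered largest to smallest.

Circular molecule, 7 cuts → 7 fragments:
  847 − 692 = 155 bp
  3661 − 847 = 2814 bp
  4264 − 3661 = 603 bp
  4485 − 4264 = 221 bp
  4778 − 4485 = 293 bp
  6549 − 4778 = 1771 bp
  wrap: 7733 − 6549 + 692 = 1876 bp
Sorted largest to smallest: 2814, 1876, 1771, 603, 293, 221, 155 bp.

2814, 1876, 1771, 603, 293, 221, 155 bp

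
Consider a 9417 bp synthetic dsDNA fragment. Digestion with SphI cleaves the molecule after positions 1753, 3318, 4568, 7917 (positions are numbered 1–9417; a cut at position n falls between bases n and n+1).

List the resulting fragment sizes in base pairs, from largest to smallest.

Linear molecule, 4 cuts → 5 fragments:
  1753 − 0 = 1753 bp
  3318 − 1753 = 1565 bp
  4568 − 3318 = 1250 bp
  7917 − 4568 = 3349 bp
  9417 − 7917 = 1500 bp
Sorted largest to smallest: 3349, 1753, 1565, 1500, 1250 bp.

3349, 1753, 1565, 1500, 1250 bp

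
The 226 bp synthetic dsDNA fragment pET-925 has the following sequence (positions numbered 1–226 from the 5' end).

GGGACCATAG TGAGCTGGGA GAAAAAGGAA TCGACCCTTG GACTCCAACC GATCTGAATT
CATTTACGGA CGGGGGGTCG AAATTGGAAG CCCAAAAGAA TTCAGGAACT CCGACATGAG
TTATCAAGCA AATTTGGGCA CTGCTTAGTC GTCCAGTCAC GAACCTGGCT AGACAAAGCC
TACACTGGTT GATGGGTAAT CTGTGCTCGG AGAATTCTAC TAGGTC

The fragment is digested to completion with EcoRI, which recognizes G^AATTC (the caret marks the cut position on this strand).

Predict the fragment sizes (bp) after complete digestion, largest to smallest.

114, 56, 42, 14 bp

EcoRI sites (GAATTC) start at positions 56, 98, 212.
EcoRI cuts after the first base of each site, so after positions 56, 98, 212.
Linear molecule, 3 cuts → 4 fragments:
  1–56 → 56 bp
  57–98 → 42 bp
  99–212 → 114 bp
  213–226 → 14 bp
Sorted largest to smallest: 114, 56, 42, 14 bp.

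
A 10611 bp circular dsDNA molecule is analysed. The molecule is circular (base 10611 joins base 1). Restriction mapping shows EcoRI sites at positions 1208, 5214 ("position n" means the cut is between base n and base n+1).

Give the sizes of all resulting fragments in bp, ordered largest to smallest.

6605, 4006 bp

Circular molecule, 2 cuts → 2 fragments:
  5214 − 1208 = 4006 bp
  wrap: 10611 − 5214 + 1208 = 6605 bp
Sorted largest to smallest: 6605, 4006 bp.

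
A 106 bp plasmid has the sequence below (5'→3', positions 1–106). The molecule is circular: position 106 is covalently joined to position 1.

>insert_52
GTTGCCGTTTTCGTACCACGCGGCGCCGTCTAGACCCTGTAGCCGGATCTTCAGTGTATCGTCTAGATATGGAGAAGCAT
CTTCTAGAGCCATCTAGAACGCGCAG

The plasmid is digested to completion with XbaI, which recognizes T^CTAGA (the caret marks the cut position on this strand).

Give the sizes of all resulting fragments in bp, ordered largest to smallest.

XbaI sites (TCTAGA) start at positions 29, 62, 83, 93.
XbaI cuts after the first base of each site, so after positions 29, 62, 83, 93.
Circular molecule, 4 cuts → 4 fragments:
  30–62 → 33 bp
  63–83 → 21 bp
  84–93 → 10 bp
  94–106 then 1–29 → 13 + 29 = 42 bp
Sorted largest to smallest: 42, 33, 21, 10 bp.

42, 33, 21, 10 bp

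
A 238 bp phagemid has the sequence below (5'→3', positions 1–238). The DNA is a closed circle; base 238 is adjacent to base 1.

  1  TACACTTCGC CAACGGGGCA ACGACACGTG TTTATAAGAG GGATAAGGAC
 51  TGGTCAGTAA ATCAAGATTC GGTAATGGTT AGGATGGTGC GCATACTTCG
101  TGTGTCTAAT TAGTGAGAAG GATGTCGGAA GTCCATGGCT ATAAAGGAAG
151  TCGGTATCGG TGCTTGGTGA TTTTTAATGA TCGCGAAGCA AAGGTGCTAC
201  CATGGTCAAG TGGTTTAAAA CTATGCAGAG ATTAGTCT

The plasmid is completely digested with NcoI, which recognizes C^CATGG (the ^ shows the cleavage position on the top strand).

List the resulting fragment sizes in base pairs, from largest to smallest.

171, 67 bp

NcoI sites (CCATGG) start at positions 133, 200.
NcoI cuts after the first base of each site, so after positions 133, 200.
Circular molecule, 2 cuts → 2 fragments:
  134–200 → 67 bp
  201–238 then 1–133 → 38 + 133 = 171 bp
Sorted largest to smallest: 171, 67 bp.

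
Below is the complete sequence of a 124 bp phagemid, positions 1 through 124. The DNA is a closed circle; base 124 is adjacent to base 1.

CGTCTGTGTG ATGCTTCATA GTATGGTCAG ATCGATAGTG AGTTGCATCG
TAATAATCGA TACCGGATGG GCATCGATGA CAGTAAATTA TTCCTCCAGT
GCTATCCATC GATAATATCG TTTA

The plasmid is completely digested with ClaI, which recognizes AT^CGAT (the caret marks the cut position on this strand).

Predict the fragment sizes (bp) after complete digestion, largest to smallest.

47, 35, 25, 17 bp

ClaI sites (ATCGAT) start at positions 31, 56, 73, 108.
ClaI cuts after base 2 of each site, so after positions 32, 57, 74, 109.
Circular molecule, 4 cuts → 4 fragments:
  33–57 → 25 bp
  58–74 → 17 bp
  75–109 → 35 bp
  110–124 then 1–32 → 15 + 32 = 47 bp
Sorted largest to smallest: 47, 35, 25, 17 bp.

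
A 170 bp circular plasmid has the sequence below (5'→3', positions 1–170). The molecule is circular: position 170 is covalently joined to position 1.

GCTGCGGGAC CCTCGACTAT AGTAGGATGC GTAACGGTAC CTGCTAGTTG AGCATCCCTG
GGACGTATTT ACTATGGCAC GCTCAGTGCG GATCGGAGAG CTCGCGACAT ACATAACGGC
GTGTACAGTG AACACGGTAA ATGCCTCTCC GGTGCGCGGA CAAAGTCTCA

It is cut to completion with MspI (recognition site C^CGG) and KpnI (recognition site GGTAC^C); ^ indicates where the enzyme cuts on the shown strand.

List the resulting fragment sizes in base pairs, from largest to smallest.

109, 61 bp

The MspI site (CCGG) starts at position 149.
MspI cuts after the first base of each site, so after position 149.
The KpnI site (GGTACC) starts at position 36.
KpnI cuts after base 5 of each site (before the last base), so after position 40.
Combined cut positions: 40, 149.
Circular molecule, 2 cuts → 2 fragments:
  41–149 → 109 bp
  150–170 then 1–40 → 21 + 40 = 61 bp
Sorted largest to smallest: 109, 61 bp.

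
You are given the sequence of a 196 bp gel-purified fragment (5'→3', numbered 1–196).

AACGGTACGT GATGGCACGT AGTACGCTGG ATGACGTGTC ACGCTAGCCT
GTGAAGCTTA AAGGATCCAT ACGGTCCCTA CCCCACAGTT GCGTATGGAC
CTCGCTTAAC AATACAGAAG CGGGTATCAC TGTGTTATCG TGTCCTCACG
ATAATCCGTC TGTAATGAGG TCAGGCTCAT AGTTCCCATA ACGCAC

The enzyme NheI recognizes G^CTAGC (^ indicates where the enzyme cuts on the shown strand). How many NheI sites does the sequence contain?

GCTAGC occurs starting at position 43.
NheI cuts at 1 site.

1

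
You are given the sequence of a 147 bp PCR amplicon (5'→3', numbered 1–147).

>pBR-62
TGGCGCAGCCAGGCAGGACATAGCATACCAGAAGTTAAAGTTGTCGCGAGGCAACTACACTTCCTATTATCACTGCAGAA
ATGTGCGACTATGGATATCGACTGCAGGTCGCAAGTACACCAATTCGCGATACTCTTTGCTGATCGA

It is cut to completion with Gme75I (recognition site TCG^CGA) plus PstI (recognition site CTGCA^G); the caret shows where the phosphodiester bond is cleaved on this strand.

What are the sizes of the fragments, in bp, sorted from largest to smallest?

46, 31, 29, 21, 20 bp

Gme75I sites (TCGCGA) start at positions 44, 125.
Gme75I cuts after base 3 of each site, so after positions 46, 127.
PstI sites (CTGCAG) start at positions 73, 102.
PstI cuts after base 5 of each site (before the last base), so after positions 77, 106.
Combined cut positions: 46, 77, 106, 127.
Linear molecule, 4 cuts → 5 fragments:
  1–46 → 46 bp
  47–77 → 31 bp
  78–106 → 29 bp
  107–127 → 21 bp
  128–147 → 20 bp
Sorted largest to smallest: 46, 31, 29, 21, 20 bp.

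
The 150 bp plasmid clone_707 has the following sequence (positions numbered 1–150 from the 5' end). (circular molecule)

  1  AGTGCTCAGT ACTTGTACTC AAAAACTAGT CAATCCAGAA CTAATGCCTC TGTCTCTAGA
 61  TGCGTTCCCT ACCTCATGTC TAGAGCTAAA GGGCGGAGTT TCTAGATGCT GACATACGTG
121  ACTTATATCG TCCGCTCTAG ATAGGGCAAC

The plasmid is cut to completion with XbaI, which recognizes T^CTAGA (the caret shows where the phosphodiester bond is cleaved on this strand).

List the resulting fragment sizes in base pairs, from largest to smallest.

69, 35, 24, 22 bp

XbaI sites (TCTAGA) start at positions 55, 79, 101, 136.
XbaI cuts after the first base of each site, so after positions 55, 79, 101, 136.
Circular molecule, 4 cuts → 4 fragments:
  56–79 → 24 bp
  80–101 → 22 bp
  102–136 → 35 bp
  137–150 then 1–55 → 14 + 55 = 69 bp
Sorted largest to smallest: 69, 35, 24, 22 bp.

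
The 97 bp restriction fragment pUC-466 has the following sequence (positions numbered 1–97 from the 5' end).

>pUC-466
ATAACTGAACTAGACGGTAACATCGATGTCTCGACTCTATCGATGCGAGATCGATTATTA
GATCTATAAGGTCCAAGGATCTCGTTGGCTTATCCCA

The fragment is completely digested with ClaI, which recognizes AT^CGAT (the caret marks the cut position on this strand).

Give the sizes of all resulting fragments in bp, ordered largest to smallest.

46, 23, 17, 11 bp

ClaI sites (ATCGAT) start at positions 22, 39, 50.
ClaI cuts after base 2 of each site, so after positions 23, 40, 51.
Linear molecule, 3 cuts → 4 fragments:
  1–23 → 23 bp
  24–40 → 17 bp
  41–51 → 11 bp
  52–97 → 46 bp
Sorted largest to smallest: 46, 23, 17, 11 bp.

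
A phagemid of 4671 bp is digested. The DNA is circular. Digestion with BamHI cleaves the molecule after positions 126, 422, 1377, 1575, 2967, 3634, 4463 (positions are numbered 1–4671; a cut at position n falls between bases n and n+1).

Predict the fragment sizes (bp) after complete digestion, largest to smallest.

1392, 955, 829, 667, 334, 296, 198 bp

Circular molecule, 7 cuts → 7 fragments:
  422 − 126 = 296 bp
  1377 − 422 = 955 bp
  1575 − 1377 = 198 bp
  2967 − 1575 = 1392 bp
  3634 − 2967 = 667 bp
  4463 − 3634 = 829 bp
  wrap: 4671 − 4463 + 126 = 334 bp
Sorted largest to smallest: 1392, 955, 829, 667, 334, 296, 198 bp.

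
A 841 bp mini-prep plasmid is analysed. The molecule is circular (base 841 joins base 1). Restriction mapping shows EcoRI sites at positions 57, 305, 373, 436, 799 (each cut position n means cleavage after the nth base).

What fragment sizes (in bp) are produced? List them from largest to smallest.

Circular molecule, 5 cuts → 5 fragments:
  305 − 57 = 248 bp
  373 − 305 = 68 bp
  436 − 373 = 63 bp
  799 − 436 = 363 bp
  wrap: 841 − 799 + 57 = 99 bp
Sorted largest to smallest: 363, 248, 99, 68, 63 bp.

363, 248, 99, 68, 63 bp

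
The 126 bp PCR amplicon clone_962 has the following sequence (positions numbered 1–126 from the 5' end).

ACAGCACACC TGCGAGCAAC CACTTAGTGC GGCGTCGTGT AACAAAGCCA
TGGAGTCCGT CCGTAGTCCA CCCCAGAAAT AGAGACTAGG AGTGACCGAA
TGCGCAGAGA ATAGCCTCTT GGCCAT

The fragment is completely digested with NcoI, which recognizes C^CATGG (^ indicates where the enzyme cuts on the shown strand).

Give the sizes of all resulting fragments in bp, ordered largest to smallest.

The NcoI site (CCATGG) starts at position 48.
NcoI cuts after the first base of each site, so after position 48.
Linear molecule, 1 cut → 2 fragments:
  1–48 → 48 bp
  49–126 → 78 bp
Sorted largest to smallest: 78, 48 bp.

78, 48 bp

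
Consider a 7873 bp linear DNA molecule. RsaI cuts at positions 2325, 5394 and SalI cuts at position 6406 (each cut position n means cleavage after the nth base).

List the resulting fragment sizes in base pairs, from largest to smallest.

3069, 2325, 1467, 1012 bp

Combined cut positions (sorted): 2325, 5394, 6406.
Linear molecule, 3 cuts → 4 fragments:
  2325 − 0 = 2325 bp
  5394 − 2325 = 3069 bp
  6406 − 5394 = 1012 bp
  7873 − 6406 = 1467 bp
Sorted largest to smallest: 3069, 2325, 1467, 1012 bp.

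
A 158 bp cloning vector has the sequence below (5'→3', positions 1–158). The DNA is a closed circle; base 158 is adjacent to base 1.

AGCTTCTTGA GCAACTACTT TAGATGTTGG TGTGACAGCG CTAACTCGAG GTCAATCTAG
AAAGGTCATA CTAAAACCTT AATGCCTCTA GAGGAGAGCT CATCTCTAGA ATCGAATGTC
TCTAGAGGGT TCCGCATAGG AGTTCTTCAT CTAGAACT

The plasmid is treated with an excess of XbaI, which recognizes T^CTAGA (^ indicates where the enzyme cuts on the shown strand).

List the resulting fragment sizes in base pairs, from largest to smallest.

XbaI sites (TCTAGA) start at positions 56, 87, 105, 121, 150.
XbaI cuts after the first base of each site, so after positions 56, 87, 105, 121, 150.
Circular molecule, 5 cuts → 5 fragments:
  57–87 → 31 bp
  88–105 → 18 bp
  106–121 → 16 bp
  122–150 → 29 bp
  151–158 then 1–56 → 8 + 56 = 64 bp
Sorted largest to smallest: 64, 31, 29, 18, 16 bp.

64, 31, 29, 18, 16 bp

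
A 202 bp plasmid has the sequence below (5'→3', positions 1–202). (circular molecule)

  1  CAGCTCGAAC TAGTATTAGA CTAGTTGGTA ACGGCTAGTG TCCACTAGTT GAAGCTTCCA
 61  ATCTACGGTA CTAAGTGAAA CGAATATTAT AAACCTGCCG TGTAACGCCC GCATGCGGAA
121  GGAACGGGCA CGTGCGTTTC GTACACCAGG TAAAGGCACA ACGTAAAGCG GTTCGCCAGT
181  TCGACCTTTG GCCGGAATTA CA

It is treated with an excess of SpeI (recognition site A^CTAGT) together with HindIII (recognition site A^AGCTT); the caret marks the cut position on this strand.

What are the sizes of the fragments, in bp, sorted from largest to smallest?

SpeI sites (ACTAGT) start at positions 9, 20, 44.
SpeI cuts after the first base of each site, so after positions 9, 20, 44.
The HindIII site (AAGCTT) starts at position 52.
HindIII cuts after the first base of each site, so after position 52.
Combined cut positions: 9, 20, 44, 52.
Circular molecule, 4 cuts → 4 fragments:
  10–20 → 11 bp
  21–44 → 24 bp
  45–52 → 8 bp
  53–202 then 1–9 → 150 + 9 = 159 bp
Sorted largest to smallest: 159, 24, 11, 8 bp.

159, 24, 11, 8 bp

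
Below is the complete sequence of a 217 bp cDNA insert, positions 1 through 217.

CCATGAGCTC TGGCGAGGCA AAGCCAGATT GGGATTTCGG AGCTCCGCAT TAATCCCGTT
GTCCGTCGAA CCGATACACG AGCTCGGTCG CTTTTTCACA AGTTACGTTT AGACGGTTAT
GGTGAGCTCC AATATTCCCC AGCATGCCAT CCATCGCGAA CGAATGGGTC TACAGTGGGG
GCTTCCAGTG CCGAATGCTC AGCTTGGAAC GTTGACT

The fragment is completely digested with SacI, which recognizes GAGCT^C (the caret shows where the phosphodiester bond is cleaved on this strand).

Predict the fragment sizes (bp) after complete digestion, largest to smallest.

SacI sites (GAGCTC) start at positions 5, 40, 80, 124.
SacI cuts after base 5 of each site (before the last base), so after positions 9, 44, 84, 128.
Linear molecule, 4 cuts → 5 fragments:
  1–9 → 9 bp
  10–44 → 35 bp
  45–84 → 40 bp
  85–128 → 44 bp
  129–217 → 89 bp
Sorted largest to smallest: 89, 44, 40, 35, 9 bp.

89, 44, 40, 35, 9 bp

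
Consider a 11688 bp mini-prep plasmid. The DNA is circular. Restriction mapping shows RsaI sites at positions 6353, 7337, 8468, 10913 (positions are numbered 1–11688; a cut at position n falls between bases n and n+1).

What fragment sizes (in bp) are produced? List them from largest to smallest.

7128, 2445, 1131, 984 bp

Circular molecule, 4 cuts → 4 fragments:
  7337 − 6353 = 984 bp
  8468 − 7337 = 1131 bp
  10913 − 8468 = 2445 bp
  wrap: 11688 − 10913 + 6353 = 7128 bp
Sorted largest to smallest: 7128, 2445, 1131, 984 bp.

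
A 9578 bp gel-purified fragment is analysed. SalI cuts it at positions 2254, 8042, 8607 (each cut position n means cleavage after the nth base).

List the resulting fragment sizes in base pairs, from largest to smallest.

Linear molecule, 3 cuts → 4 fragments:
  2254 − 0 = 2254 bp
  8042 − 2254 = 5788 bp
  8607 − 8042 = 565 bp
  9578 − 8607 = 971 bp
Sorted largest to smallest: 5788, 2254, 971, 565 bp.

5788, 2254, 971, 565 bp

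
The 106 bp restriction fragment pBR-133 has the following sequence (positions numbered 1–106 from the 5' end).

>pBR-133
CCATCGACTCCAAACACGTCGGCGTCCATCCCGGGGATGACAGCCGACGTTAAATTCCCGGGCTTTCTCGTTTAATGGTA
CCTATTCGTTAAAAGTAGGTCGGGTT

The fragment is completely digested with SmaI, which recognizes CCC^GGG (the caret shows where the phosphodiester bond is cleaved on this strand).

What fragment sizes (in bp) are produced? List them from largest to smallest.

SmaI sites (CCCGGG) start at positions 30, 57.
SmaI cuts after base 3 of each site, so after positions 32, 59.
Linear molecule, 2 cuts → 3 fragments:
  1–32 → 32 bp
  33–59 → 27 bp
  60–106 → 47 bp
Sorted largest to smallest: 47, 32, 27 bp.

47, 32, 27 bp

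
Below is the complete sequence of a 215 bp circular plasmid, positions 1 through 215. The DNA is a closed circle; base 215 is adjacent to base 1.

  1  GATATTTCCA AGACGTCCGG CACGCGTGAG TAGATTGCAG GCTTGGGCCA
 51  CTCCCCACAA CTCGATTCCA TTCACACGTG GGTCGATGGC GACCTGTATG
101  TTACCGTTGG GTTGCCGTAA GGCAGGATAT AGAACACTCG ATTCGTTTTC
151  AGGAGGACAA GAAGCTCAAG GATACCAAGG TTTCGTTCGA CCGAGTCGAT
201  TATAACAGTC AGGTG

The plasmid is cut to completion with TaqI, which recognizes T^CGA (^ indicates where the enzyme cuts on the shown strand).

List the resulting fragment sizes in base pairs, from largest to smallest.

81, 55, 49, 21, 9 bp

TaqI sites (TCGA) start at positions 62, 83, 138, 187, 196.
TaqI cuts after the first base of each site, so after positions 62, 83, 138, 187, 196.
Circular molecule, 5 cuts → 5 fragments:
  63–83 → 21 bp
  84–138 → 55 bp
  139–187 → 49 bp
  188–196 → 9 bp
  197–215 then 1–62 → 19 + 62 = 81 bp
Sorted largest to smallest: 81, 55, 49, 21, 9 bp.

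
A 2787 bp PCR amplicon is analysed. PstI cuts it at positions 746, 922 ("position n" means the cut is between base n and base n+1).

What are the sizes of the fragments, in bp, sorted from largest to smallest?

1865, 746, 176 bp

Linear molecule, 2 cuts → 3 fragments:
  746 − 0 = 746 bp
  922 − 746 = 176 bp
  2787 − 922 = 1865 bp
Sorted largest to smallest: 1865, 746, 176 bp.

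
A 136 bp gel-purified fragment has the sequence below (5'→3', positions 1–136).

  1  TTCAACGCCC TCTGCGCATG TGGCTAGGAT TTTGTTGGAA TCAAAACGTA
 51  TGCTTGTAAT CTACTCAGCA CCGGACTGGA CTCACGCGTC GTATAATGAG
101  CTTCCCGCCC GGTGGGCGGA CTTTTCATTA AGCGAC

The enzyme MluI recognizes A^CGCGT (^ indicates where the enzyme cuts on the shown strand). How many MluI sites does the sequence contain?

ACGCGT occurs starting at position 84.
MluI cuts at 1 site.

1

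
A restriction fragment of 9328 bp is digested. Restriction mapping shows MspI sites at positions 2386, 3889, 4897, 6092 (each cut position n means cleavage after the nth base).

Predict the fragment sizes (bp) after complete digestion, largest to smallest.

3236, 2386, 1503, 1195, 1008 bp

Linear molecule, 4 cuts → 5 fragments:
  2386 − 0 = 2386 bp
  3889 − 2386 = 1503 bp
  4897 − 3889 = 1008 bp
  6092 − 4897 = 1195 bp
  9328 − 6092 = 3236 bp
Sorted largest to smallest: 3236, 2386, 1503, 1195, 1008 bp.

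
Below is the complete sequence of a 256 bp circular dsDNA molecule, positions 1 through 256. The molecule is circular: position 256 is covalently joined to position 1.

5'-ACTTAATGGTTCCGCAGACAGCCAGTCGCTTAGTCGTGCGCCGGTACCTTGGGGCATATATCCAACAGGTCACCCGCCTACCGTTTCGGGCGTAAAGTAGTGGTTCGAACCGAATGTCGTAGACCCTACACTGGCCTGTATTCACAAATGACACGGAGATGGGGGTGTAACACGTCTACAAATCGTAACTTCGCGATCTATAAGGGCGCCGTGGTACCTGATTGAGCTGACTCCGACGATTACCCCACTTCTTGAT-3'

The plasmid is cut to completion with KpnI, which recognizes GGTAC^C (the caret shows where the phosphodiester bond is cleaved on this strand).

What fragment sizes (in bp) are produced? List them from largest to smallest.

KpnI sites (GGTACC) start at positions 43, 213.
KpnI cuts after base 5 of each site (before the last base), so after positions 47, 217.
Circular molecule, 2 cuts → 2 fragments:
  48–217 → 170 bp
  218–256 then 1–47 → 39 + 47 = 86 bp
Sorted largest to smallest: 170, 86 bp.

170, 86 bp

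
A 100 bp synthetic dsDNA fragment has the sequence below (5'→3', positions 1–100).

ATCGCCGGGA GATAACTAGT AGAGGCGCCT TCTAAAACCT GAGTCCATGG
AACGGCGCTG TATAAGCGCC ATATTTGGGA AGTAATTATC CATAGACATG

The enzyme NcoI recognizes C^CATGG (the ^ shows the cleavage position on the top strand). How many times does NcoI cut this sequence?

CCATGG occurs starting at position 45.
NcoI cuts at 1 site.

1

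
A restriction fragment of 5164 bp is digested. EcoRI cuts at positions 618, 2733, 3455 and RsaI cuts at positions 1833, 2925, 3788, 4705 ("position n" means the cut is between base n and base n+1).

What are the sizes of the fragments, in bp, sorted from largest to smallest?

1215, 917, 900, 618, 530, 459, 333, 192 bp

Combined cut positions (sorted): 618, 1833, 2733, 2925, 3455, 3788, 4705.
Linear molecule, 7 cuts → 8 fragments:
  618 − 0 = 618 bp
  1833 − 618 = 1215 bp
  2733 − 1833 = 900 bp
  2925 − 2733 = 192 bp
  3455 − 2925 = 530 bp
  3788 − 3455 = 333 bp
  4705 − 3788 = 917 bp
  5164 − 4705 = 459 bp
Sorted largest to smallest: 1215, 917, 900, 618, 530, 459, 333, 192 bp.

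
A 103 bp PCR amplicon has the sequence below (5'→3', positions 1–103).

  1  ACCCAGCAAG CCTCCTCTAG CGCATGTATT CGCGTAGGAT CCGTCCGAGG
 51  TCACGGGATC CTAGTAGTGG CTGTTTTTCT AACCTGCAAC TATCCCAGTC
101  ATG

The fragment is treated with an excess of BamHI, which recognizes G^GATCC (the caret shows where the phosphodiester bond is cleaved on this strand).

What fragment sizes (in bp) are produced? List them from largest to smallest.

47, 37, 19 bp

BamHI sites (GGATCC) start at positions 37, 56.
BamHI cuts after the first base of each site, so after positions 37, 56.
Linear molecule, 2 cuts → 3 fragments:
  1–37 → 37 bp
  38–56 → 19 bp
  57–103 → 47 bp
Sorted largest to smallest: 47, 37, 19 bp.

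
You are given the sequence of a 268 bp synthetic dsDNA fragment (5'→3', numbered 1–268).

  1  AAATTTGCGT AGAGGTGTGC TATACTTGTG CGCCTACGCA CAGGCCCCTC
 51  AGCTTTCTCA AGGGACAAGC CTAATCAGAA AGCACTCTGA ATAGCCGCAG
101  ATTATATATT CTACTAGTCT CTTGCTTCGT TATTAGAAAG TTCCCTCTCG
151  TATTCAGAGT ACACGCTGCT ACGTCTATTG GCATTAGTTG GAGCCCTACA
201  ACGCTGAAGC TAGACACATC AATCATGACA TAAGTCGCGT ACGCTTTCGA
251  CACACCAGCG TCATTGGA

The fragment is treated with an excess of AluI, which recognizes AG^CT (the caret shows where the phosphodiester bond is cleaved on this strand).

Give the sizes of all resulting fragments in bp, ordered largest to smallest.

AluI sites (AGCT) start at positions 51, 208.
AluI cuts after base 2 of each site, so after positions 52, 209.
Linear molecule, 2 cuts → 3 fragments:
  1–52 → 52 bp
  53–209 → 157 bp
  210–268 → 59 bp
Sorted largest to smallest: 157, 59, 52 bp.

157, 59, 52 bp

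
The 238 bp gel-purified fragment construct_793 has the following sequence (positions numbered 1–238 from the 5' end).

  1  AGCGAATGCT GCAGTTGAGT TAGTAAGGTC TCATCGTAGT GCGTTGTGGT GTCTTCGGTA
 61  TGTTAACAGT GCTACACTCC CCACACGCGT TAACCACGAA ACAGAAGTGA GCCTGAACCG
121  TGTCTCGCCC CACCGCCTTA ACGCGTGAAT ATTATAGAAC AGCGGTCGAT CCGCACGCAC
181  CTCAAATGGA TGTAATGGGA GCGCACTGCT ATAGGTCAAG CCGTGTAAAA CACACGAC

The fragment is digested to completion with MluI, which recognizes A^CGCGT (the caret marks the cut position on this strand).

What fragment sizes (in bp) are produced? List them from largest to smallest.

MluI sites (ACGCGT) start at positions 85, 141.
MluI cuts after the first base of each site, so after positions 85, 141.
Linear molecule, 2 cuts → 3 fragments:
  1–85 → 85 bp
  86–141 → 56 bp
  142–238 → 97 bp
Sorted largest to smallest: 97, 85, 56 bp.

97, 85, 56 bp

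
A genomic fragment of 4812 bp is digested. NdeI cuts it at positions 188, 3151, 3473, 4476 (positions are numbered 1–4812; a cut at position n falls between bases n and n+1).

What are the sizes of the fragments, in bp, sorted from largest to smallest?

Linear molecule, 4 cuts → 5 fragments:
  188 − 0 = 188 bp
  3151 − 188 = 2963 bp
  3473 − 3151 = 322 bp
  4476 − 3473 = 1003 bp
  4812 − 4476 = 336 bp
Sorted largest to smallest: 2963, 1003, 336, 322, 188 bp.

2963, 1003, 336, 322, 188 bp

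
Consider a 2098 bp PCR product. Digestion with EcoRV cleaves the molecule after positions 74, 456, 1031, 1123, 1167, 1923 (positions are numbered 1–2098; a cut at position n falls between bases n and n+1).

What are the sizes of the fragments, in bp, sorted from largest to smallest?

Linear molecule, 6 cuts → 7 fragments:
  74 − 0 = 74 bp
  456 − 74 = 382 bp
  1031 − 456 = 575 bp
  1123 − 1031 = 92 bp
  1167 − 1123 = 44 bp
  1923 − 1167 = 756 bp
  2098 − 1923 = 175 bp
Sorted largest to smallest: 756, 575, 382, 175, 92, 74, 44 bp.

756, 575, 382, 175, 92, 74, 44 bp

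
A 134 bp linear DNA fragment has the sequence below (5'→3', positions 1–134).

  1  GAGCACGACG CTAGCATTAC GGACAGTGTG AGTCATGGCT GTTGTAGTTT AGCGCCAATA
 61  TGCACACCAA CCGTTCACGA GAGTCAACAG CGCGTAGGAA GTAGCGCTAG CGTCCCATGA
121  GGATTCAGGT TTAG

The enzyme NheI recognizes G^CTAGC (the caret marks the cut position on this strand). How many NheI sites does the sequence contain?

2

GCTAGC occurs starting at positions 10, 106.
NheI cuts at 2 sites.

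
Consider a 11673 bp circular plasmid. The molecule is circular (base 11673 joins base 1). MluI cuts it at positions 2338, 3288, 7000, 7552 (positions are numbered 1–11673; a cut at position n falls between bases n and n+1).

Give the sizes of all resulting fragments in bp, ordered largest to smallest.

6459, 3712, 950, 552 bp

Circular molecule, 4 cuts → 4 fragments:
  3288 − 2338 = 950 bp
  7000 − 3288 = 3712 bp
  7552 − 7000 = 552 bp
  wrap: 11673 − 7552 + 2338 = 6459 bp
Sorted largest to smallest: 6459, 3712, 950, 552 bp.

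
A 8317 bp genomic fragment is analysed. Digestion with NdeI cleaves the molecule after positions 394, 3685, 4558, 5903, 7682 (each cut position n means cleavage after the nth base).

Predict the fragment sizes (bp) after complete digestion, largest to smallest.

Linear molecule, 5 cuts → 6 fragments:
  394 − 0 = 394 bp
  3685 − 394 = 3291 bp
  4558 − 3685 = 873 bp
  5903 − 4558 = 1345 bp
  7682 − 5903 = 1779 bp
  8317 − 7682 = 635 bp
Sorted largest to smallest: 3291, 1779, 1345, 873, 635, 394 bp.

3291, 1779, 1345, 873, 635, 394 bp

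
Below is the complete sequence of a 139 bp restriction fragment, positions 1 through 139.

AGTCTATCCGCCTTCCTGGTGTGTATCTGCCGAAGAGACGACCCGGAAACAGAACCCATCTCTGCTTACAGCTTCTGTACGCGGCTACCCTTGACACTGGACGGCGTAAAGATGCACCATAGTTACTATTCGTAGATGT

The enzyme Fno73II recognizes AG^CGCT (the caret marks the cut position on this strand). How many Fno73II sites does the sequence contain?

No occurrence of AGCGCT is present in the sequence.
Fno73II does not cut: 0 sites.

0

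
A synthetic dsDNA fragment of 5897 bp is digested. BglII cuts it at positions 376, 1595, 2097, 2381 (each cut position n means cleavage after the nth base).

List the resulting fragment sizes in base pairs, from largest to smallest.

3516, 1219, 502, 376, 284 bp

Linear molecule, 4 cuts → 5 fragments:
  376 − 0 = 376 bp
  1595 − 376 = 1219 bp
  2097 − 1595 = 502 bp
  2381 − 2097 = 284 bp
  5897 − 2381 = 3516 bp
Sorted largest to smallest: 3516, 1219, 502, 376, 284 bp.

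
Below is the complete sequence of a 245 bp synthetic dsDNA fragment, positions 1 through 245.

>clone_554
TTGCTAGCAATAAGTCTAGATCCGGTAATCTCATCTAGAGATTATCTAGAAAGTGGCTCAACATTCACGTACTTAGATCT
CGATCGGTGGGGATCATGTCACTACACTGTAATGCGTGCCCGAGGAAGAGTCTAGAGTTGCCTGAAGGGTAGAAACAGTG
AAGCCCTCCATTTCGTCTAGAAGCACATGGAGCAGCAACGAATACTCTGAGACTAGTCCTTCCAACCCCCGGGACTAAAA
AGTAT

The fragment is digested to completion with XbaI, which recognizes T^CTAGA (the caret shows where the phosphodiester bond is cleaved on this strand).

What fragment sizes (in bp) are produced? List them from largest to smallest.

86, 69, 45, 19, 15, 11 bp

XbaI sites (TCTAGA) start at positions 15, 34, 45, 131, 176.
XbaI cuts after the first base of each site, so after positions 15, 34, 45, 131, 176.
Linear molecule, 5 cuts → 6 fragments:
  1–15 → 15 bp
  16–34 → 19 bp
  35–45 → 11 bp
  46–131 → 86 bp
  132–176 → 45 bp
  177–245 → 69 bp
Sorted largest to smallest: 86, 69, 45, 19, 15, 11 bp.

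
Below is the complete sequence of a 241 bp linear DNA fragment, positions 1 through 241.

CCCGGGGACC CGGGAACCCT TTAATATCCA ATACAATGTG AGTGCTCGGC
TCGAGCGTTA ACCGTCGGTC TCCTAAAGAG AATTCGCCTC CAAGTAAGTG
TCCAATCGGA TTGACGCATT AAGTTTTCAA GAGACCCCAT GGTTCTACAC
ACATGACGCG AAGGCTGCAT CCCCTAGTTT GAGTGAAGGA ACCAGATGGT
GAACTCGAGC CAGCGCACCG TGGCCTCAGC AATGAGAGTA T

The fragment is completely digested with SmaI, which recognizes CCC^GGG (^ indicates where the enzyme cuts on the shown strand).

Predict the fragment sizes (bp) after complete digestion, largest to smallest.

SmaI sites (CCCGGG) start at positions 1, 9.
SmaI cuts after base 3 of each site, so after positions 3, 11.
Linear molecule, 2 cuts → 3 fragments:
  1–3 → 3 bp
  4–11 → 8 bp
  12–241 → 230 bp
Sorted largest to smallest: 230, 8, 3 bp.

230, 8, 3 bp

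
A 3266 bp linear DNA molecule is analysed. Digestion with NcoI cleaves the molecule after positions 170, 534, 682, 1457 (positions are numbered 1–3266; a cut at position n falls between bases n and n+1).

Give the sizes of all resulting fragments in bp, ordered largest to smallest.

Linear molecule, 4 cuts → 5 fragments:
  170 − 0 = 170 bp
  534 − 170 = 364 bp
  682 − 534 = 148 bp
  1457 − 682 = 775 bp
  3266 − 1457 = 1809 bp
Sorted largest to smallest: 1809, 775, 364, 170, 148 bp.

1809, 775, 364, 170, 148 bp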